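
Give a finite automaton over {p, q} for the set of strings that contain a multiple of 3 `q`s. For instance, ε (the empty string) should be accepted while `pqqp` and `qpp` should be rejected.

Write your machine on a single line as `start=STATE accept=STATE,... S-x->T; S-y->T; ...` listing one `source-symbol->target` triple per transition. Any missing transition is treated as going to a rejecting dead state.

Keep the running count of `q`s modulo 3: each `q` advances along the cycle A → B → C → A while other symbols loop. Accept at A.
With 3 states:
       p  q 
>* A   A  B 
   B   B  C 
   C   C  A 
(> = start, * = accepting)

start=A; accept=A; A-p->A; A-q->B; B-p->B; B-q->C; C-p->C; C-q->A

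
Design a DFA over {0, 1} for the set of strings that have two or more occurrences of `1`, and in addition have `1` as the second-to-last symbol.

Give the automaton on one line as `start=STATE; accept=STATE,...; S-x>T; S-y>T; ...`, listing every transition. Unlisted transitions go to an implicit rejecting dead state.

start=q0; accept=q3,q5; q0-0>q0; q0-1>q1; q1-0>q2; q1-1>q3; q2-0>q2; q2-1>q4; q3-0>q5; q3-1>q3; q4-0>q5; q4-1>q3; q5-0>q2; q5-1>q4

Build one automaton per condition and run them in lockstep. One (4 states) tracks the count of `1`s, saturating at 3; the other (7 states) tracks the last 2 symbols read. Each combined state is a pair, one component from each; accept when both components accept. Equivalent product states are then merged.
A 6-state machine:
        0   1  
>  q0   q0  q1 
   q1   q2  q3 
   q2   q2  q4 
 * q3   q5  q3 
   q4   q5  q3 
 * q5   q2  q4 
(> = start, * = accepting)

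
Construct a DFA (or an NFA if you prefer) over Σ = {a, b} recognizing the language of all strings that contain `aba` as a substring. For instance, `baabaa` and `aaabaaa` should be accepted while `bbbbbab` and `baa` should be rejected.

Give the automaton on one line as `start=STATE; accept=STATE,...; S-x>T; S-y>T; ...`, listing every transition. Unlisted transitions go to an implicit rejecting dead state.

start=q0; accept=q3; q0-a>q1; q0-b>q0; q1-a>q1; q1-b>q2; q2-a>q3; q2-b>q0; q3-a>q3; q3-b>q3

States q0..q2 record the length of the longest prefix of `aba` that matches the current input suffix. Reaching q3 means `aba` has been seen, and we stay there forever. Accept from q3.
With 4 states:
        a   b  
>  q0   q1  q0 
   q1   q1  q2 
   q2   q3  q0 
 * q3   q3  q3 
(> = start, * = accepting)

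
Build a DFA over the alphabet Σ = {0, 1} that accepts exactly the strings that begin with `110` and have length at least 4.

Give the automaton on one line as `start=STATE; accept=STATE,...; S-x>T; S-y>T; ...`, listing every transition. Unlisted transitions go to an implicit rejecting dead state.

start=q0; accept=q5; q0-0>q1; q0-1>q2; q1-0>q1; q1-1>q1; q2-0>q1; q2-1>q3; q3-0>q4; q3-1>q1; q4-0>q5; q4-1>q5; q5-0>q5; q5-1>q5

Build one automaton per condition and run them in lockstep. The first has 5 states tracking whether the input so far still matches the prefix `110`; the second has 6 states tracking the input length, saturating at 5. A product state is a pair (one from each), accepting exactly when both do. After merging equivalent states the machine shrinks.
        0   1  
>  q0   q1  q2 
   q1   q1  q1 
   q2   q1  q3 
   q3   q4  q1 
   q4   q5  q5 
 * q5   q5  q5 
(> = start, * = accepting)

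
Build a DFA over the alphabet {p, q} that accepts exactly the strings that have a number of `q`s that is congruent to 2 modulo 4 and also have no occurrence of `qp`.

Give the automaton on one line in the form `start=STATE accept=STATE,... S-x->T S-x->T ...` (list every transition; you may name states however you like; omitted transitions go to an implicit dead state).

Build one automaton per condition and run them in lockstep. One (4 states) tracks the count of `q`s modulo 4; the other (3 states) tracks partial matches of the forbidden pattern `qp`. Each combined state is a pair, one component from each; accept when both components accept. After merging equivalent states the machine shrinks.
        p   q  
>  s0   s0  s1 
   s1   s2  s3 
   s2   s2  s2 
 * s3   s2  s4 
   s4   s2  s5 
   s5   s2  s1 
(> = start, * = accepting)

start=s0 accept=s3 s0-p->s0 s0-q->s1 s1-p->s2 s1-q->s3 s2-p->s2 s2-q->s2 s3-p->s2 s3-q->s4 s4-p->s2 s4-q->s5 s5-p->s2 s5-q->s1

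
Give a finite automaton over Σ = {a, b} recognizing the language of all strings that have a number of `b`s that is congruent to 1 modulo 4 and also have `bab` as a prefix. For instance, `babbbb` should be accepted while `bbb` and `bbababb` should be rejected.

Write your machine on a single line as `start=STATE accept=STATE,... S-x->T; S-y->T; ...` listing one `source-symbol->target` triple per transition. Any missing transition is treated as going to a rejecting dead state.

Handle the two conditions separately and then intersect. The first has 4 states tracking the count of `b`s modulo 4; the second has 5 states tracking whether the input so far still matches the prefix `bab`. A product state is a pair (one from each), accepting exactly when both do. After merging equivalent states the machine shrinks.
        a   b  
>  q0   q1  q2 
   q1   q1  q1 
   q2   q3  q1 
   q3   q1  q4 
   q4   q4  q5 
   q5   q5  q6 
   q6   q6  q7 
 * q7   q7  q4 
(> = start, * = accepting)

start=q0; accept=q7; q0-a->q1; q0-b->q2; q1-a->q1; q1-b->q1; q2-a->q3; q2-b->q1; q3-a->q1; q3-b->q4; q4-a->q4; q4-b->q5; q5-a->q5; q5-b->q6; q6-a->q6; q6-b->q7; q7-a->q7; q7-b->q4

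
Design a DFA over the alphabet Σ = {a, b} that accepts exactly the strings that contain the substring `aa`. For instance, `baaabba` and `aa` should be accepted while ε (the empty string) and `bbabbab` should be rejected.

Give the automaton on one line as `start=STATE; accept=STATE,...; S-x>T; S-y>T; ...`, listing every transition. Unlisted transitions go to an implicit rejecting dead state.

Track how much of `aa` has been matched so far: state q0 is no progress, q2 is the absorbing accept state reached once `aa` has occurred. Intermediate states record partial matches; on a mismatch, fall back to the longest reusable overlap.
A 3-state machine:
        a   b  
>  q0   q1  q0 
   q1   q2  q0 
 * q2   q2  q2 
(> = start, * = accepting)

start=q0; accept=q2; q0-a>q1; q0-b>q0; q1-a>q2; q1-b>q0; q2-a>q2; q2-b>q2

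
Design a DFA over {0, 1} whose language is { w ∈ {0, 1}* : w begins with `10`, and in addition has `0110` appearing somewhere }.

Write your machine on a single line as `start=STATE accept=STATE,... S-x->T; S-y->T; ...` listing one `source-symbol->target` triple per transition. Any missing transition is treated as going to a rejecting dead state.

start=q0; accept=q10; q0-0->q1; q0-1->q2; q1-0->q1; q1-1->q3; q2-0->q4; q2-1->q5; q3-0->q1; q3-1->q6; q4-0->q4; q4-1->q7; q5-0->q1; q5-1->q5; q6-0->q8; q6-1->q5; q7-0->q4; q7-1->q9; q8-0->q8; q8-1->q8; q9-0->q10; q9-1->q11; q10-0->q10; q10-1->q10; q11-0->q4; q11-1->q11

Build one automaton per condition and run them in lockstep. One (4 states) tracks whether the input so far still matches the prefix `10`; the other (5 states) tracks whether and how much of `0110` has been seen. Each combined state is a pair, one component from each; accept when both components accept.
          0    1  
>  q0     q1   q2 
   q1     q1   q3 
   q2     q4   q5 
   q3     q1   q6 
   q4     q4   q7 
   q5     q1   q5 
   q6     q8   q5 
   q7     q4   q9 
   q8     q8   q8 
   q9    q10  q11 
 * q10   q10  q10 
   q11    q4  q11 
(> = start, * = accepting)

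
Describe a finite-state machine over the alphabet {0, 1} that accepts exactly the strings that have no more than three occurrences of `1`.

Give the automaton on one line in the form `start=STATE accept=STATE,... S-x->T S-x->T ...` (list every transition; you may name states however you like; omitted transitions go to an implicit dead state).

Only the number of `1`s matters, and only up to 4. Make a chain S0 → S1 → S2 → S3 → S4 advanced by each `1` (with S4 absorbing); every other symbol self-loops. The accepting set is {S0, S1, S2, S3}.
5 states suffice.
        0   1  
>* S0   S0  S1 
 * S1   S1  S2 
 * S2   S2  S3 
 * S3   S3  S4 
   S4   S4  S4 
(> = start, * = accepting)

start=S0 accept=S0,S1,S2,S3 S0-0->S0 S0-1->S1 S1-0->S1 S1-1->S2 S2-0->S2 S2-1->S3 S3-0->S3 S3-1->S4 S4-0->S4 S4-1->S4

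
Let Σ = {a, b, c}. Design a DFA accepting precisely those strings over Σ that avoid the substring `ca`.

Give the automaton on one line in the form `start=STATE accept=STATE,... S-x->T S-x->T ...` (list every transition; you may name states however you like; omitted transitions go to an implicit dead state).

start=q0 accept=q0,q1 q0-a->q0 q0-b->q0 q0-c->q1 q1-a->q2 q1-b->q0 q1-c->q1 q2-a->q2 q2-b->q2 q2-c->q2

This is the complement of 'contains `ca`'. Use the same substring-matching states — q0 through q2 holding how much of `ca` has just been matched — but flip the accepting set: everything except the trap q2 accepts.
A 3-state machine:
        a   b   c  
>* q0   q0  q0  q1 
 * q1   q2  q0  q1 
   q2   q2  q2  q2 
(> = start, * = accepting)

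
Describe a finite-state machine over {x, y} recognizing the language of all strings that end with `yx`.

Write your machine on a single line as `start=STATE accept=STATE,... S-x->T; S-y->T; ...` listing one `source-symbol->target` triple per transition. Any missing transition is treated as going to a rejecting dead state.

start=A; accept=C; A-x->A; A-y->B; B-x->C; B-y->B; C-x->A; C-y->B

Let each state record the length of the longest suffix of the input read so far that is also a prefix of `yx`. B means the last symbol is `y`; C means the last 2 symbols are `yx`. Accept only at C, where the string currently ends in `yx`.
3 states suffice.
       x  y 
>  A   A  B 
   B   C  B 
 * C   A  B 
(> = start, * = accepting)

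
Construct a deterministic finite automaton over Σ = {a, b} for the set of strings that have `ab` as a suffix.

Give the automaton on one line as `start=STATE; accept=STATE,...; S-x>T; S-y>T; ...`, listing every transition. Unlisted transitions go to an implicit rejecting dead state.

start=S0; accept=S2; S0-a>S1; S0-b>S0; S1-a>S1; S1-b>S2; S2-a>S1; S2-b>S0

Remember how much of `ab` the current input suffix matches. State S0 means no match yet; S1 means the last symbol is `a`; S2 means the last 2 symbols are `ab`. Only S2 accepts. On a mismatch, fall back to the longest proper suffix that is still a prefix of `ab`.
        a   b  
>  S0   S1  S0 
   S1   S1  S2 
 * S2   S1  S0 
(> = start, * = accepting)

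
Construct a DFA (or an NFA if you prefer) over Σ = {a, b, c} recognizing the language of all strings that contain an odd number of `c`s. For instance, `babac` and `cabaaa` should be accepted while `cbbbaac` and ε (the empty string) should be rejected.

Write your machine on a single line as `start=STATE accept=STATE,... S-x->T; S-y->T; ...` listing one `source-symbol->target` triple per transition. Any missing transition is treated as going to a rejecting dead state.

start=q0; accept=q1; q0-a->q0; q0-b->q0; q0-c->q1; q1-a->q1; q1-b->q1; q1-c->q0

The only thing that matters is how many `c`s have appeared, reduced mod 2. Use one state per residue: q0 for 0, …, q1 for 1. Reading `c` moves to the next residue; anything else stays put. q1 is accepting.
        a   b   c  
>  q0   q0  q0  q1 
 * q1   q1  q1  q0 
(> = start, * = accepting)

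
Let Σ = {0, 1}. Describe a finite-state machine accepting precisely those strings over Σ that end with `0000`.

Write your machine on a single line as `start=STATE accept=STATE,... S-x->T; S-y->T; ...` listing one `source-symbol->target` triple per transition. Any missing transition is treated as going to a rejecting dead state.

Remember how much of `0000` the current input suffix matches. State q0 means no match yet; q1 means the last symbol is `0`; q2 means the last 2 symbols are `00`; q3 means the last 3 symbols are `000`; q4 means the last 4 symbols are `0000`. Only q4 accepts. On a mismatch, fall back to the longest proper suffix that is still a prefix of `0000`.
A 5-state machine:
        0   1  
>  q0   q1  q0 
   q1   q2  q0 
   q2   q3  q0 
   q3   q4  q0 
 * q4   q4  q0 
(> = start, * = accepting)

start=q0; accept=q4; q0-0->q1; q0-1->q0; q1-0->q2; q1-1->q0; q2-0->q3; q2-1->q0; q3-0->q4; q3-1->q0; q4-0->q4; q4-1->q0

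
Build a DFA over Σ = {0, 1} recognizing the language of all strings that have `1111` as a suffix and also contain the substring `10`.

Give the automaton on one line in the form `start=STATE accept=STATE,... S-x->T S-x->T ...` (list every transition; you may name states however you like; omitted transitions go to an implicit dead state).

Run two small machines in parallel and take their product. One (5 states) tracks how much of the suffix `1111` has currently been matched; the other (3 states) tracks whether and how much of `10` has been seen. Each combined state is a pair, one component from each; accept when both components accept.
10 states suffice.
        0   1  
>  S0   S0  S1 
   S1   S2  S3 
   S2   S2  S4 
   S3   S2  S5 
   S4   S2  S6 
   S5   S2  S7 
   S6   S2  S8 
   S7   S2  S7 
   S8   S2  S9 
 * S9   S2  S9 
(> = start, * = accepting)

start=S0 accept=S9 S0-0->S0 S0-1->S1 S1-0->S2 S1-1->S3 S2-0->S2 S2-1->S4 S3-0->S2 S3-1->S5 S4-0->S2 S4-1->S6 S5-0->S2 S5-1->S7 S6-0->S2 S6-1->S8 S7-0->S2 S7-1->S7 S8-0->S2 S8-1->S9 S9-0->S2 S9-1->S9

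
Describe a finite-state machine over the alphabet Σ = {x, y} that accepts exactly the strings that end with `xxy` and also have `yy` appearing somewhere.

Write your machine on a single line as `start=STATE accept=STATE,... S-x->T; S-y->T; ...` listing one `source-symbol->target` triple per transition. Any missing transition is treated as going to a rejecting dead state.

start=s0; accept=s5; s0-x->s0; s0-y->s1; s1-x->s0; s1-y->s2; s2-x->s3; s2-y->s2; s3-x->s4; s3-y->s2; s4-x->s4; s4-y->s5; s5-x->s3; s5-y->s2

Handle the two conditions separately and then intersect. The first has 4 states tracking how much of the suffix `xxy` has currently been matched; the second has 3 states tracking whether and how much of `yy` has been seen. A product state is a pair (one from each), accepting exactly when both do. Equivalent product states are then merged.
        x   y  
>  s0   s0  s1 
   s1   s0  s2 
   s2   s3  s2 
   s3   s4  s2 
   s4   s4  s5 
 * s5   s3  s2 
(> = start, * = accepting)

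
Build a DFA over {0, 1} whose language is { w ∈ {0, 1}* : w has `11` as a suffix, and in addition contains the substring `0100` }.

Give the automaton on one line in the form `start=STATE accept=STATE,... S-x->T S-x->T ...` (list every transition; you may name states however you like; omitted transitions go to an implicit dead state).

start=A accept=I A-0->B A-1->C B-0->B B-1->D C-0->B C-1->E D-0->F D-1->E E-0->B E-1->E F-0->G F-1->D G-0->G G-1->H H-0->G H-1->I I-0->G I-1->I

Handle the two conditions separately and then intersect. One (3 states) tracks how much of the suffix `11` has currently been matched; the other (5 states) tracks whether and how much of `0100` has been seen. Each combined state is a pair, one component from each; accept when both components accept.
9 states suffice.
       0  1 
>  A   B  C 
   B   B  D 
   C   B  E 
   D   F  E 
   E   B  E 
   F   G  D 
   G   G  H 
   H   G  I 
 * I   G  I 
(> = start, * = accepting)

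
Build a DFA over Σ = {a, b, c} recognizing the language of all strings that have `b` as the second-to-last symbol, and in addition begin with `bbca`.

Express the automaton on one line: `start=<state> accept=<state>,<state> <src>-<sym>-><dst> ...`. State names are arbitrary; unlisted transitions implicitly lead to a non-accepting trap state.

start=s0 accept=s7,s8 s0-a->s1 s0-b->s2 s0-c->s1 s1-a->s1 s1-b->s1 s1-c->s1 s2-a->s1 s2-b->s3 s2-c->s1 s3-a->s1 s3-b->s1 s3-c->s4 s4-a->s5 s4-b->s1 s4-c->s1 s5-a->s5 s5-b->s6 s5-c->s5 s6-a->s7 s6-b->s8 s6-c->s7 s7-a->s5 s7-b->s6 s7-c->s5 s8-a->s7 s8-b->s8 s8-c->s7

Build one automaton per condition and run them in lockstep. The first has 13 states tracking the last 2 symbols read; the second has 6 states tracking whether the input so far still matches the prefix `bbca`. A product state is a pair (one from each), accepting exactly when both do. After merging equivalent states the machine shrinks.
A 9-state machine:
        a   b   c  
>  s0   s1  s2  s1 
   s1   s1  s1  s1 
   s2   s1  s3  s1 
   s3   s1  s1  s4 
   s4   s5  s1  s1 
   s5   s5  s6  s5 
   s6   s7  s8  s7 
 * s7   s5  s6  s5 
 * s8   s7  s8  s7 
(> = start, * = accepting)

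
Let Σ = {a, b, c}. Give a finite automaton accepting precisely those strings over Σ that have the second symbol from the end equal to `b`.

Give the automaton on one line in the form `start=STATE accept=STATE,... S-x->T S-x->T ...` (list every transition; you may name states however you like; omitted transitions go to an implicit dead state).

start=q0 accept=q7,q8,q9 q0-a->q1 q0-b->q2 q0-c->q3 q1-a->q4 q1-b->q5 q1-c->q6 q2-a->q7 q2-b->q8 q2-c->q9 q3-a->q10 q3-b->q11 q3-c->q12 q4-a->q4 q4-b->q5 q4-c->q6 q5-a->q7 q5-b->q8 q5-c->q9 q6-a->q10 q6-b->q11 q6-c->q12 q7-a->q4 q7-b->q5 q7-c->q6 q8-a->q7 q8-b->q8 q8-c->q9 q9-a->q10 q9-b->q11 q9-c->q12 q10-a->q4 q10-b->q5 q10-c->q6 q11-a->q7 q11-b->q8 q11-c->q9 q12-a->q10 q12-b->q11 q12-c->q12

A DFA must remember the last 2 symbols (since which symbol is second-to-last isn't known until the input ends). Use one state per possible window of the last ≤2 symbols; accept from those whose window starts with `b`.
A 13-state machine:
          a    b    c  
>  q0     q1   q2   q3 
   q1     q4   q5   q6 
   q2     q7   q8   q9 
   q3    q10  q11  q12 
   q4     q4   q5   q6 
   q5     q7   q8   q9 
   q6    q10  q11  q12 
 * q7     q4   q5   q6 
 * q8     q7   q8   q9 
 * q9    q10  q11  q12 
   q10    q4   q5   q6 
   q11    q7   q8   q9 
   q12   q10  q11  q12 
(> = start, * = accepting)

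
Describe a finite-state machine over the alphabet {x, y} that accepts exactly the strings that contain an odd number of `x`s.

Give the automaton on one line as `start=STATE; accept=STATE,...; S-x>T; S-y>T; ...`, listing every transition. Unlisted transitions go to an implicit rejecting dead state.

The only thing that matters is how many `x`s have appeared, reduced mod 2. Use one state per residue: q0 for 0, …, q1 for 1. Reading `x` moves to the next residue; anything else stays put. q1 is accepting.
        x   y  
>  q0   q1  q0 
 * q1   q0  q1 
(> = start, * = accepting)

start=q0; accept=q1; q0-x>q1; q0-y>q0; q1-x>q0; q1-y>q1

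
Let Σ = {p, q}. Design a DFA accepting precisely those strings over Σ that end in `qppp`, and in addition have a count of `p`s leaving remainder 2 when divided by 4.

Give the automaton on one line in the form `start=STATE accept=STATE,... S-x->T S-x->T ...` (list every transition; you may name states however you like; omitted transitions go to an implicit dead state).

Build one automaton per condition and run them in lockstep. The first has 5 states tracking how much of the suffix `qppp` has currently been matched; the second has 4 states tracking the count of `p`s modulo 4. A product state is a pair (one from each), accepting exactly when both do.
20 states suffice.
          p    q  
>  S0     S1   S2 
   S1     S3   S4 
   S2     S5   S2 
   S3     S6   S7 
   S4     S8   S4 
   S5     S9   S4 
   S6     S0  S10 
   S7    S11   S7 
   S8    S12   S7 
   S9    S13   S7 
   S10   S14  S10 
   S11   S15  S10 
   S12   S16  S10 
   S13    S0  S10 
   S14   S17   S2 
   S15   S18   S2 
   S16    S1   S2 
   S17   S19   S4 
   S18    S3   S4 
 * S19    S6   S7 
(> = start, * = accepting)

start=S0 accept=S19 S0-p->S1 S0-q->S2 S1-p->S3 S1-q->S4 S2-p->S5 S2-q->S2 S3-p->S6 S3-q->S7 S4-p->S8 S4-q->S4 S5-p->S9 S5-q->S4 S6-p->S0 S6-q->S10 S7-p->S11 S7-q->S7 S8-p->S12 S8-q->S7 S9-p->S13 S9-q->S7 S10-p->S14 S10-q->S10 S11-p->S15 S11-q->S10 S12-p->S16 S12-q->S10 S13-p->S0 S13-q->S10 S14-p->S17 S14-q->S2 S15-p->S18 S15-q->S2 S16-p->S1 S16-q->S2 S17-p->S19 S17-q->S4 S18-p->S3 S18-q->S4 S19-p->S6 S19-q->S7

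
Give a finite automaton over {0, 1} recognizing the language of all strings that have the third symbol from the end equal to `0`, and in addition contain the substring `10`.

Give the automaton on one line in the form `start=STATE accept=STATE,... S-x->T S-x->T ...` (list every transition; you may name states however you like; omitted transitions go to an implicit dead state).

start=A accept=J,P,Q,R A-0->B A-1->C B-0->D B-1->E C-0->F C-1->G D-0->H D-1->I E-0->J E-1->K F-0->L F-1->M G-0->N G-1->O H-0->H H-1->I I-0->J I-1->K J-0->L J-1->M K-0->N K-1->O L-0->P L-1->Q M-0->J M-1->R N-0->L N-1->M O-0->N O-1->O P-0->P P-1->Q Q-0->J Q-1->R R-0->N R-1->S S-0->N S-1->S

Build one automaton per condition and run them in lockstep. One (15 states) tracks the last 3 symbols read; the other (3 states) tracks whether and how much of `10` has been seen. Each combined state is a pair, one component from each; accept when both components accept.
       0  1 
>  A   B  C 
   B   D  E 
   C   F  G 
   D   H  I 
   E   J  K 
   F   L  M 
   G   N  O 
   H   H  I 
   I   J  K 
 * J   L  M 
   K   N  O 
   L   P  Q 
   M   J  R 
   N   L  M 
   O   N  O 
 * P   P  Q 
 * Q   J  R 
 * R   N  S 
   S   N  S 
(> = start, * = accepting)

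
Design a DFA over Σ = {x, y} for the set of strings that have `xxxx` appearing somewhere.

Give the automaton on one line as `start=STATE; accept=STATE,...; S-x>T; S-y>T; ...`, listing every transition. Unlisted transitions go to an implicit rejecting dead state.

start=S0; accept=S4; S0-x>S1; S0-y>S0; S1-x>S2; S1-y>S0; S2-x>S3; S2-y>S0; S3-x>S4; S3-y>S0; S4-x>S4; S4-y>S4

Track how much of `xxxx` has been matched so far: state S0 is no progress, S4 is the absorbing accept state reached once `xxxx` has occurred. Intermediate states record partial matches; on a mismatch, fall back to the longest reusable overlap.
5 states suffice.
        x   y  
>  S0   S1  S0 
   S1   S2  S0 
   S2   S3  S0 
   S3   S4  S0 
 * S4   S4  S4 
(> = start, * = accepting)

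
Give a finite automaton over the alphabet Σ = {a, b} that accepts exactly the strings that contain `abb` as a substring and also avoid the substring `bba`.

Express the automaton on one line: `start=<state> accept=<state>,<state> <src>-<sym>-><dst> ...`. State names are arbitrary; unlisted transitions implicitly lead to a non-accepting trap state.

start=q0 accept=q5 q0-a->q1 q0-b->q2 q1-a->q1 q1-b->q3 q2-a->q1 q2-b->q4 q3-a->q1 q3-b->q5 q4-a->q4 q4-b->q4 q5-a->q4 q5-b->q5

Handle the two conditions separately and then intersect. The first has 4 states tracking whether and how much of `abb` has been seen; the second has 4 states tracking partial matches of the forbidden pattern `bba`. A product state is a pair (one from each), accepting exactly when both do. Equivalent product states are then merged.
6 states suffice.
        a   b  
>  q0   q1  q2 
   q1   q1  q3 
   q2   q1  q4 
   q3   q1  q5 
   q4   q4  q4 
 * q5   q4  q5 
(> = start, * = accepting)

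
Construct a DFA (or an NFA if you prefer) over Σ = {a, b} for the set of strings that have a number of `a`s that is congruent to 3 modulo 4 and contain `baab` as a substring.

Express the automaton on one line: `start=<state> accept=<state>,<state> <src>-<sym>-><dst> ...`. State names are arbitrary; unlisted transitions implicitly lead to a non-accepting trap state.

start=q0 accept=q16 q0-a->q1 q0-b->q2 q1-a->q3 q1-b->q4 q2-a->q5 q2-b->q2 q3-a->q6 q3-b->q7 q4-a->q8 q4-b->q4 q5-a->q9 q5-b->q4 q6-a->q0 q6-b->q10 q7-a->q11 q7-b->q7 q8-a->q12 q8-b->q7 q9-a->q6 q9-b->q13 q10-a->q14 q10-b->q10 q11-a->q15 q11-b->q10 q12-a->q0 q12-b->q16 q13-a->q16 q13-b->q13 q14-a->q17 q14-b->q2 q15-a->q1 q15-b->q18 q16-a->q18 q16-b->q16 q17-a->q3 q17-b->q19 q18-a->q19 q18-b->q18 q19-a->q13 q19-b->q19

Build one automaton per condition and run them in lockstep. The first has 4 states tracking the count of `a`s modulo 4; the second has 5 states tracking whether and how much of `baab` has been seen. A product state is a pair (one from each), accepting exactly when both do.
With 20 states:
          a    b  
>  q0     q1   q2 
   q1     q3   q4 
   q2     q5   q2 
   q3     q6   q7 
   q4     q8   q4 
   q5     q9   q4 
   q6     q0  q10 
   q7    q11   q7 
   q8    q12   q7 
   q9     q6  q13 
   q10   q14  q10 
   q11   q15  q10 
   q12    q0  q16 
   q13   q16  q13 
   q14   q17   q2 
   q15    q1  q18 
 * q16   q18  q16 
   q17    q3  q19 
   q18   q19  q18 
   q19   q13  q19 
(> = start, * = accepting)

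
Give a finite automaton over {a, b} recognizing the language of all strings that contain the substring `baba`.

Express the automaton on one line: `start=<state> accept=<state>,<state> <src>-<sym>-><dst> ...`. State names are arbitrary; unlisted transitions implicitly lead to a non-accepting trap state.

start=q0 accept=q4 q0-a->q0 q0-b->q1 q1-a->q2 q1-b->q1 q2-a->q0 q2-b->q3 q3-a->q4 q3-b->q1 q4-a->q4 q4-b->q4

Track how much of `baba` has been matched so far: state q0 is no progress, q4 is the absorbing accept state reached once `baba` has occurred. Intermediate states record partial matches; on a mismatch, fall back to the longest reusable overlap.
With 5 states:
        a   b  
>  q0   q0  q1 
   q1   q2  q1 
   q2   q0  q3 
   q3   q4  q1 
 * q4   q4  q4 
(> = start, * = accepting)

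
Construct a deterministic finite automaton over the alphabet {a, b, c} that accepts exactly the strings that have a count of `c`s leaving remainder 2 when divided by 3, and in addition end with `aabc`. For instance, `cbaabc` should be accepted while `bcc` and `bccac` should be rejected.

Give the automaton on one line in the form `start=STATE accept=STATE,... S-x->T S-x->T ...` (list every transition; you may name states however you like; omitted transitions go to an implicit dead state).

Handle the two conditions separately and then intersect. One (3 states) tracks the count of `c`s modulo 3; the other (5 states) tracks how much of the suffix `aabc` has currently been matched. Each combined state is a pair, one component from each; accept when both components accept. After merging equivalent states the machine shrinks.
        a   b   c  
>  q0   q0  q0  q1 
   q1   q2  q1  q3 
   q2   q4  q1  q3 
   q3   q3  q3  q0 
   q4   q4  q5  q3 
   q5   q2  q1  q6 
 * q6   q3  q3  q0 
(> = start, * = accepting)

start=q0 accept=q6 q0-a->q0 q0-b->q0 q0-c->q1 q1-a->q2 q1-b->q1 q1-c->q3 q2-a->q4 q2-b->q1 q2-c->q3 q3-a->q3 q3-b->q3 q3-c->q0 q4-a->q4 q4-b->q5 q4-c->q3 q5-a->q2 q5-b->q1 q5-c->q6 q6-a->q3 q6-b->q3 q6-c->q0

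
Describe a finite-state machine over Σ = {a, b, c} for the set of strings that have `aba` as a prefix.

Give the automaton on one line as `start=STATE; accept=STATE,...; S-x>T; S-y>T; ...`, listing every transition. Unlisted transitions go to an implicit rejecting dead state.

start=q0; accept=q3; q0-a>q1; q0-b>q4; q0-c>q4; q1-a>q4; q1-b>q2; q1-c>q4; q2-a>q3; q2-b>q4; q2-c>q4; q3-a>q3; q3-b>q3; q3-c>q3; q4-a>q4; q4-b>q4; q4-c>q4

Walk along `aba` while the input agrees: from q0 take `a` to q1, and so on. Any deviation drops to the rejecting sink q4. Once q3 is reached the prefix is confirmed and every continuation is accepted.
5 states suffice.
        a   b   c  
>  q0   q1  q4  q4 
   q1   q4  q2  q4 
   q2   q3  q4  q4 
 * q3   q3  q3  q3 
   q4   q4  q4  q4 
(> = start, * = accepting)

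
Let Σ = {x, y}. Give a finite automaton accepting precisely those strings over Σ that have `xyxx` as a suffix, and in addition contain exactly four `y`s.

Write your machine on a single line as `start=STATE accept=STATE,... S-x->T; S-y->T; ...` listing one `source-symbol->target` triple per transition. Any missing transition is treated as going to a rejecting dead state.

start=s0; accept=s8; s0-x->s0; s0-y->s1; s1-x->s1; s1-y->s2; s2-x->s2; s2-y->s3; s3-x->s4; s3-y->s5; s4-x->s4; s4-y->s6; s5-x->s5; s5-y->s5; s6-x->s7; s6-y->s5; s7-x->s8; s7-y->s5; s8-x->s5; s8-y->s5

Build one automaton per condition and run them in lockstep. The first has 5 states tracking how much of the suffix `xyxx` has currently been matched; the second has 6 states tracking the count of `y`s, saturating at 5. A product state is a pair (one from each), accepting exactly when both do. Equivalent product states are then merged.
With 9 states:
        x   y  
>  s0   s0  s1 
   s1   s1  s2 
   s2   s2  s3 
   s3   s4  s5 
   s4   s4  s6 
   s5   s5  s5 
   s6   s7  s5 
   s7   s8  s5 
 * s8   s5  s5 
(> = start, * = accepting)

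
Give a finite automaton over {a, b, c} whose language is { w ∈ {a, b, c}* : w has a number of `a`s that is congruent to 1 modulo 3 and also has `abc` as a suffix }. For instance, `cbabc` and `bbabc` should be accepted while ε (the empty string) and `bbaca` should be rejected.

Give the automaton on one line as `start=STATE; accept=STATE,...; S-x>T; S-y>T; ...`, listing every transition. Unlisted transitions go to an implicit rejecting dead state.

Run two small machines in parallel and take their product. The first has 3 states tracking the count of `a`s modulo 3; the second has 4 states tracking how much of the suffix `abc` has currently been matched. A product state is a pair (one from each), accepting exactly when both do.
A 12-state machine:
          a    b    c  
>  s0     s1   s0   s0 
   s1     s2   s3   s4 
   s2     s5   s6   s7 
   s3     s2   s4   s8 
   s4     s2   s4   s4 
   s5     s1   s9   s0 
   s6     s5   s7  s10 
   s7     s5   s7   s7 
 * s8     s2   s4   s4 
   s9     s1   s0  s11 
   s10    s5   s7   s7 
   s11    s1   s0   s0 
(> = start, * = accepting)

start=s0; accept=s8; s0-a>s1; s0-b>s0; s0-c>s0; s1-a>s2; s1-b>s3; s1-c>s4; s2-a>s5; s2-b>s6; s2-c>s7; s3-a>s2; s3-b>s4; s3-c>s8; s4-a>s2; s4-b>s4; s4-c>s4; s5-a>s1; s5-b>s9; s5-c>s0; s6-a>s5; s6-b>s7; s6-c>s10; s7-a>s5; s7-b>s7; s7-c>s7; s8-a>s2; s8-b>s4; s8-c>s4; s9-a>s1; s9-b>s0; s9-c>s11; s10-a>s5; s10-b>s7; s10-c>s7; s11-a>s1; s11-b>s0; s11-c>s0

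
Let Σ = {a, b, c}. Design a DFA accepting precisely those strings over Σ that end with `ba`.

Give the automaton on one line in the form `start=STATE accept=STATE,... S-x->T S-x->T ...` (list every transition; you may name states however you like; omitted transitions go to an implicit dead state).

start=s0 accept=s2 s0-a->s0 s0-b->s1 s0-c->s0 s1-a->s2 s1-b->s1 s1-c->s0 s2-a->s0 s2-b->s1 s2-c->s0

Let each state record the length of the longest suffix of the input read so far that is also a prefix of `ba`. s1 means the last symbol is `b`; s2 means the last 2 symbols are `ba`. Accept only at s2, where the string currently ends in `ba`.
With 3 states:
        a   b   c  
>  s0   s0  s1  s0 
   s1   s2  s1  s0 
 * s2   s0  s1  s0 
(> = start, * = accepting)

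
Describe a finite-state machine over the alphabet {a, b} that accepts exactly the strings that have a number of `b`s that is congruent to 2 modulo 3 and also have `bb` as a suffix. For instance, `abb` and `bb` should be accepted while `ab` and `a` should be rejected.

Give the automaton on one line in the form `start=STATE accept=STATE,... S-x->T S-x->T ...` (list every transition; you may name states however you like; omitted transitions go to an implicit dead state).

Run two small machines in parallel and take their product. The first has 3 states tracking the count of `b`s modulo 3; the second has 3 states tracking how much of the suffix `bb` has currently been matched. A product state is a pair (one from each), accepting exactly when both do.
With 9 states:
        a   b  
>  S0   S0  S1 
   S1   S2  S3 
   S2   S2  S4 
 * S3   S5  S6 
   S4   S5  S6 
   S5   S5  S7 
   S6   S0  S8 
   S7   S0  S8 
   S8   S2  S3 
(> = start, * = accepting)

start=S0 accept=S3 S0-a->S0 S0-b->S1 S1-a->S2 S1-b->S3 S2-a->S2 S2-b->S4 S3-a->S5 S3-b->S6 S4-a->S5 S4-b->S6 S5-a->S5 S5-b->S7 S6-a->S0 S6-b->S8 S7-a->S0 S7-b->S8 S8-a->S2 S8-b->S3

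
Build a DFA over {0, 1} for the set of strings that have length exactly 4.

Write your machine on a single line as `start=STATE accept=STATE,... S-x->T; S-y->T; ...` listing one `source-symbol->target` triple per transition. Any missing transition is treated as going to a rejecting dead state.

start=s0; accept=s4; s0-0->s1; s0-1->s1; s1-0->s2; s1-1->s2; s2-0->s3; s2-1->s3; s3-0->s4; s3-1->s4; s4-0->s5; s4-1->s5; s5-0->s5; s5-1->s5

We only need to distinguish lengths 0, 1, …, 4, and '>4'. Chain s0 → s1 → s2 → s3 → s4 → s5 on every symbol, with s5 looping. Accepting states: {s4}.
With 6 states:
        0   1  
>  s0   s1  s1 
   s1   s2  s2 
   s2   s3  s3 
   s3   s4  s4 
 * s4   s5  s5 
   s5   s5  s5 
(> = start, * = accepting)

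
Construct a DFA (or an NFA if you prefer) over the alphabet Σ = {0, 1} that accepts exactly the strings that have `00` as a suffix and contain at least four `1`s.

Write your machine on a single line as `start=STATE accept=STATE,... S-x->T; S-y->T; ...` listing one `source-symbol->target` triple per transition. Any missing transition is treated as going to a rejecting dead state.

Build one automaton per condition and run them in lockstep. The first has 3 states tracking how much of the suffix `00` has currently been matched; the second has 6 states tracking the count of `1`s, saturating at 5. A product state is a pair (one from each), accepting exactly when both do. Minimizing collapses redundant product states.
A 7-state machine:
        0   1  
>  q0   q0  q1 
   q1   q1  q2 
   q2   q2  q3 
   q3   q3  q4 
   q4   q5  q4 
   q5   q6  q4 
 * q6   q6  q4 
(> = start, * = accepting)

start=q0; accept=q6; q0-0->q0; q0-1->q1; q1-0->q1; q1-1->q2; q2-0->q2; q2-1->q3; q3-0->q3; q3-1->q4; q4-0->q5; q4-1->q4; q5-0->q6; q5-1->q4; q6-0->q6; q6-1->q4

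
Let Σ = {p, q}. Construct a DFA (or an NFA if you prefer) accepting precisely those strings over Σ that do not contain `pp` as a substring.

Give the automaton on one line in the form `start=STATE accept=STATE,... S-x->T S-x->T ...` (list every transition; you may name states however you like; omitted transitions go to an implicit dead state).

start=S0 accept=S0,S1 S0-p->S1 S0-q->S0 S1-p->S2 S1-q->S0 S2-p->S2 S2-q->S2

Track partial matches of the forbidden pattern `pp`. State S2 is a dead state reached once `pp` has occurred; every other state accepts. S0 means no part of `pp` is currently matched.
With 3 states:
        p   q  
>* S0   S1  S0 
 * S1   S2  S0 
   S2   S2  S2 
(> = start, * = accepting)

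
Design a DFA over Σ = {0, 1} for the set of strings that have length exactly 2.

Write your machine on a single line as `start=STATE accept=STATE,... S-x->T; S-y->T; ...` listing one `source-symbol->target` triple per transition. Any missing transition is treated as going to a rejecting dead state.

We only need to distinguish lengths 0, 1, …, 2, and '>2'. Chain q0 → q1 → q2 → q3 on every symbol, with q3 looping. Accepting states: {q2}.
A 4-state machine:
        0   1  
>  q0   q1  q1 
   q1   q2  q2 
 * q2   q3  q3 
   q3   q3  q3 
(> = start, * = accepting)

start=q0; accept=q2; q0-0->q1; q0-1->q1; q1-0->q2; q1-1->q2; q2-0->q3; q2-1->q3; q3-0->q3; q3-1->q3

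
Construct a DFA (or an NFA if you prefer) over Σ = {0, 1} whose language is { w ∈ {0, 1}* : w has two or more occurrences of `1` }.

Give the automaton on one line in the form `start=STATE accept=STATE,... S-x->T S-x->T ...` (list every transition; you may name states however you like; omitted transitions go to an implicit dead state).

start=q0 accept=q2,q3 q0-0->q0 q0-1->q1 q1-0->q1 q1-1->q2 q2-0->q2 q2-1->q3 q3-0->q3 q3-1->q3

Count `1`s, saturating at 3: states q0 through q2 mean 0 through 2 `1`s seen; q3 means more than 2. Each `1` increments (capped at q3); other symbols loop. Accept from {q2, q3}.
With 4 states:
        0   1  
>  q0   q0  q1 
   q1   q1  q2 
 * q2   q2  q3 
 * q3   q3  q3 
(> = start, * = accepting)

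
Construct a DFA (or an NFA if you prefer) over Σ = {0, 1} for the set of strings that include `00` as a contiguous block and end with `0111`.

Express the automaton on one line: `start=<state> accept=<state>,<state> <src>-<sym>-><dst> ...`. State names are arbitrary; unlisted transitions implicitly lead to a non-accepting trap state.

Build one automaton per condition and run them in lockstep. One (3 states) tracks whether and how much of `00` has been seen; the other (5 states) tracks how much of the suffix `0111` has currently been matched. Each combined state is a pair, one component from each; accept when both components accept.
        0   1  
>  q0   q1  q0 
   q1   q2  q3 
   q2   q2  q4 
   q3   q1  q5 
   q4   q2  q6 
   q5   q1  q7 
   q6   q2  q8 
   q7   q1  q0 
 * q8   q2  q9 
   q9   q2  q9 
(> = start, * = accepting)

start=q0 accept=q8 q0-0->q1 q0-1->q0 q1-0->q2 q1-1->q3 q2-0->q2 q2-1->q4 q3-0->q1 q3-1->q5 q4-0->q2 q4-1->q6 q5-0->q1 q5-1->q7 q6-0->q2 q6-1->q8 q7-0->q1 q7-1->q0 q8-0->q2 q8-1->q9 q9-0->q2 q9-1->q9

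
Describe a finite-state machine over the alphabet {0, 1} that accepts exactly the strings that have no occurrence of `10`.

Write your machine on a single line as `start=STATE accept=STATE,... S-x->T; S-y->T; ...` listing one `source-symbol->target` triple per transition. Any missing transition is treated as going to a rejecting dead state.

This is the complement of 'contains `10`'. Use the same substring-matching states — q0 through q2 holding how much of `10` has just been matched — but flip the accepting set: everything except the trap q2 accepts.
3 states suffice.
        0   1  
>* q0   q0  q1 
 * q1   q2  q1 
   q2   q2  q2 
(> = start, * = accepting)

start=q0; accept=q0,q1; q0-0->q0; q0-1->q1; q1-0->q2; q1-1->q1; q2-0->q2; q2-1->q2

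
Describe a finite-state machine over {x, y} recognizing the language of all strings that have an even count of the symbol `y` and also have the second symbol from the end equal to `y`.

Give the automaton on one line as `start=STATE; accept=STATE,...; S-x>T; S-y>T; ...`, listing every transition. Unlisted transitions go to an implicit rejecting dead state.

start=q0; accept=q6,q9; q0-x>q1; q0-y>q2; q1-x>q3; q1-y>q4; q2-x>q5; q2-y>q6; q3-x>q3; q3-y>q4; q4-x>q5; q4-y>q6; q5-x>q7; q5-y>q8; q6-x>q9; q6-y>q10; q7-x>q7; q7-y>q8; q8-x>q9; q8-y>q10; q9-x>q3; q9-y>q4; q10-x>q5; q10-y>q6

Handle the two conditions separately and then intersect. One (2 states) tracks the count of `y`s modulo 2; the other (7 states) tracks the last 2 symbols read. Each combined state is a pair, one component from each; accept when both components accept.
An 11-state machine:
          x    y  
>  q0     q1   q2 
   q1     q3   q4 
   q2     q5   q6 
   q3     q3   q4 
   q4     q5   q6 
   q5     q7   q8 
 * q6     q9  q10 
   q7     q7   q8 
   q8     q9  q10 
 * q9     q3   q4 
   q10    q5   q6 
(> = start, * = accepting)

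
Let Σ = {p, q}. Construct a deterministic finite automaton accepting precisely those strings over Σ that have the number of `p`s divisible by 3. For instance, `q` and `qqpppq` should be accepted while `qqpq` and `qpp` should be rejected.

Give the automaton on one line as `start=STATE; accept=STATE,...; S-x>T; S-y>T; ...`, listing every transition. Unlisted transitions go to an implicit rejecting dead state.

Keep the running count of `p`s modulo 3: each `p` advances along the cycle s0 → s1 → s2 → s0 while other symbols loop. Accept at s0.
A 3-state machine:
        p   q  
>* s0   s1  s0 
   s1   s2  s1 
   s2   s0  s2 
(> = start, * = accepting)

start=s0; accept=s0; s0-p>s1; s0-q>s0; s1-p>s2; s1-q>s1; s2-p>s0; s2-q>s2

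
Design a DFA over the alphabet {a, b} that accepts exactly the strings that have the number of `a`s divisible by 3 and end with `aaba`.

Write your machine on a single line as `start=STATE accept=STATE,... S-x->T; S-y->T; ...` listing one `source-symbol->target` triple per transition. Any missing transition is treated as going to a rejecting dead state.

start=q0; accept=q6; q0-a->q1; q0-b->q0; q1-a->q2; q1-b->q3; q2-a->q0; q2-b->q4; q3-a->q5; q3-b->q3; q4-a->q6; q4-b->q5; q5-a->q0; q5-b->q5; q6-a->q1; q6-b->q0

Run two small machines in parallel and take their product. One (3 states) tracks the count of `a`s modulo 3; the other (5 states) tracks how much of the suffix `aaba` has currently been matched. Each combined state is a pair, one component from each; accept when both components accept. After merging equivalent states the machine shrinks.
7 states suffice.
        a   b  
>  q0   q1  q0 
   q1   q2  q3 
   q2   q0  q4 
   q3   q5  q3 
   q4   q6  q5 
   q5   q0  q5 
 * q6   q1  q0 
(> = start, * = accepting)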